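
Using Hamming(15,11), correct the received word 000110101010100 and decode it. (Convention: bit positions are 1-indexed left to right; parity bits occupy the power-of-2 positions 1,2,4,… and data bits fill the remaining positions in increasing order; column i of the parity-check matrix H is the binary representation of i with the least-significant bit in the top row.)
Syndrome s = H · r^T (mod 2), r = 000110101010100:
  s[0] = (101010101010101)·(000110101010100) mod 2 = 0+0+0+0+1+0+1+0+1+0+1+0+1+0+0 mod 2 = 1
  s[1] = (011001100110011)·(000110101010100) mod 2 = 0+0+0+0+0+0+1+0+0+0+1+0+0+0+0 mod 2 = 0
  s[2] = (000111100001111)·(000110101010100) mod 2 = 0+0+0+1+1+0+1+0+0+0+0+0+1+0+0 mod 2 = 0
  s[3] = (000000011111111)·(000110101010100) mod 2 = 0+0+0+0+0+0+0+0+1+0+1+0+1+0+0 mod 2 = 1
Syndrome = 1001
Column 9 of H equals this syndrome → error at bit 9 (1-indexed).
Flip bit 9: 000110101010100 → 000110100010100
Extract data bits at positions {3,5,6,7,9,10,11,12,13,14,15}: 01010010100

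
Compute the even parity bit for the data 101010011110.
Sum of data bits: 1+0+1+0+1+0+0+1+1+1+1+0 = 7.
7 mod 2 = 1, so parity bit = 1.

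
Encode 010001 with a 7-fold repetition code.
Repeat each bit 7× and concatenate:
0→0000000  1→1111111  0→0000000  0→0000000  0→0000000  1→1111111
Codeword = 000000011111110000000000000000000001111111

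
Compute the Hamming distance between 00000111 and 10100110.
XOR = 10100001, count of 1s = 3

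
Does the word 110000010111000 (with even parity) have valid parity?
Sum of all bits: 1+1+0+0+0+0+0+1+0+1+1+1+0+0+0 = 6; 6 mod 2 = 0. Result is 0 → valid parity.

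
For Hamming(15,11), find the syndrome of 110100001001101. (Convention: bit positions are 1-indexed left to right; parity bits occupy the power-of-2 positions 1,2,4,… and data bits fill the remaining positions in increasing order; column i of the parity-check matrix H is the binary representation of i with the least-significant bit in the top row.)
Syndrome s = H · r^T (mod 2), r = 110100001001101:
  s[0] = (101010101010101)·(110100001001101) mod 2 = 1+0+0+0+0+0+0+0+1+0+0+0+1+0+1 mod 2 = 0
  s[1] = (011001100110011)·(110100001001101) mod 2 = 0+1+0+0+0+0+0+0+0+0+0+0+0+0+1 mod 2 = 0
  s[2] = (000111100001111)·(110100001001101) mod 2 = 0+0+0+1+0+0+0+0+0+0+0+1+1+0+1 mod 2 = 0
  s[3] = (000000011111111)·(110100001001101) mod 2 = 0+0+0+0+0+0+0+0+1+0+0+1+1+0+1 mod 2 = 0
Syndrome = 0000
s = 0: no error detected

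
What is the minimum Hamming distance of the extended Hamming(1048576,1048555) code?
d_min = 4 (adding an overall parity bit to Hamming(1048575,1048555) raises d_min from 3 to 4).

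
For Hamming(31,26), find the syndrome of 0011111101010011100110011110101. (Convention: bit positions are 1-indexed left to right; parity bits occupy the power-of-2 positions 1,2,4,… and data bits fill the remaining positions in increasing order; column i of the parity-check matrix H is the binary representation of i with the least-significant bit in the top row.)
Syndrome s = H · r^T (mod 2), r = 0011111101010011100110011110101:
  s[0] = (1010101010101010101010101010101)·(0011111101010011100110011110101) mod 2 = 0+0+1+0+1+0+1+0+0+0+0+0+0+0+1+0+1+0+0+0+1+0+0+0+1+0+1+0+1+0+1 mod 2 = 0
  s[1] = (0110011001100110011001100110011)·(0011111101010011100110011110101) mod 2 = 0+0+1+0+0+1+1+0+0+1+0+0+0+0+1+0+0+0+0+0+0+0+0+0+0+1+1+0+0+0+1 mod 2 = 0
  s[2] = (0001111000011110000111100001111)·(0011111101010011100110011110101) mod 2 = 0+0+0+1+1+1+1+0+0+0+0+1+0+0+1+0+0+0+0+1+1+0+0+0+0+0+0+0+1+0+1 mod 2 = 0
  s[3] = (0000000111111110000000011111111)·(0011111101010011100110011110101) mod 2 = 0+0+0+0+0+0+0+1+0+1+0+1+0+0+1+0+0+0+0+0+0+0+0+1+1+1+1+0+1+0+1 mod 2 = 0
  s[4] = (0000000000000001111111111111111)·(0011111101010011100110011110101) mod 2 = 0+0+0+0+0+0+0+0+0+0+0+0+0+0+0+1+1+0+0+1+1+0+0+1+1+1+1+0+1+0+1 mod 2 = 0
Syndrome = 00000
s = 0: no error detected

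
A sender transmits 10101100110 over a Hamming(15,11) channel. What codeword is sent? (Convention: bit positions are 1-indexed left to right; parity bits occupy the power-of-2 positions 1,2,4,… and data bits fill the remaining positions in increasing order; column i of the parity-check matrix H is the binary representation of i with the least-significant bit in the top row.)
Codeword c = d · G (mod 2), d = 10101100110:
  c[0] = d·G[:,0] = (10101100110)·(11011010101) mod 2 = 1+0+0+0+1+0+0+0+1+0+0 mod 2 = 1
  c[1] = d·G[:,1] = (10101100110)·(10110110011) mod 2 = 1+0+1+0+0+1+0+0+0+1+0 mod 2 = 0
  c[2] = d·G[:,2] = (10101100110)·(10000000000) mod 2 = 1+0+0+0+0+0+0+0+0+0+0 mod 2 = 1
  c[3] = d·G[:,3] = (10101100110)·(01110001111) mod 2 = 0+0+1+0+0+0+0+0+1+1+0 mod 2 = 1
  c[4] = d·G[:,4] = (10101100110)·(01000000000) mod 2 = 0+0+0+0+0+0+0+0+0+0+0 mod 2 = 0
  c[5] = d·G[:,5] = (10101100110)·(00100000000) mod 2 = 0+0+1+0+0+0+0+0+0+0+0 mod 2 = 1
  c[6] = d·G[:,6] = (10101100110)·(00010000000) mod 2 = 0+0+0+0+0+0+0+0+0+0+0 mod 2 = 0
  c[7] = d·G[:,7] = (10101100110)·(00001111111) mod 2 = 0+0+0+0+1+1+0+0+1+1+0 mod 2 = 0
  c[8] = d·G[:,8] = (10101100110)·(00001000000) mod 2 = 0+0+0+0+1+0+0+0+0+0+0 mod 2 = 1
  c[9] = d·G[:,9] = (10101100110)·(00000100000) mod 2 = 0+0+0+0+0+1+0+0+0+0+0 mod 2 = 1
  c[10] = d·G[:,10] = (10101100110)·(00000010000) mod 2 = 0+0+0+0+0+0+0+0+0+0+0 mod 2 = 0
  c[11] = d·G[:,11] = (10101100110)·(00000001000) mod 2 = 0+0+0+0+0+0+0+0+0+0+0 mod 2 = 0
  c[12] = d·G[:,12] = (10101100110)·(00000000100) mod 2 = 0+0+0+0+0+0+0+0+1+0+0 mod 2 = 1
  c[13] = d·G[:,13] = (10101100110)·(00000000010) mod 2 = 0+0+0+0+0+0+0+0+0+1+0 mod 2 = 1
  c[14] = d·G[:,14] = (10101100110)·(00000000001) mod 2 = 0+0+0+0+0+0+0+0+0+0+0 mod 2 = 0
Codeword = 101101001100110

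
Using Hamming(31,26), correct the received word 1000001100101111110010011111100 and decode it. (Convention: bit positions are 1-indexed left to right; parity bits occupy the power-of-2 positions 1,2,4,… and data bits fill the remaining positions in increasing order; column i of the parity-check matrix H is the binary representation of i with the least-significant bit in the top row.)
Syndrome s = H · r^T (mod 2), r = 1000001100101111110010011111100:
  s[0] = (1010101010101010101010101010101)·(1000001100101111110010011111100) mod 2 = 1+0+0+0+0+0+1+0+0+0+1+0+1+0+1+0+1+0+0+0+1+0+0+0+1+0+1+0+1+0+0 mod 2 = 0
  s[1] = (0110011001100110011001100110011)·(1000001100101111110010011111100) mod 2 = 0+0+0+0+0+0+1+0+0+0+1+0+0+1+1+0+0+1+0+0+0+0+0+0+0+1+1+0+0+0+0 mod 2 = 1
  s[2] = (0001111000011110000111100001111)·(1000001100101111110010011111100) mod 2 = 0+0+0+0+0+0+1+0+0+0+0+0+1+1+1+0+0+0+0+0+1+0+0+0+0+0+0+1+1+0+0 mod 2 = 1
  s[3] = (0000000111111110000000011111111)·(1000001100101111110010011111100) mod 2 = 0+0+0+0+0+0+0+1+0+0+1+0+1+1+1+0+0+0+0+0+0+0+0+1+1+1+1+1+1+0+0 mod 2 = 1
  s[4] = (0000000000000001111111111111111)·(1000001100101111110010011111100) mod 2 = 0+0+0+0+0+0+0+0+0+0+0+0+0+0+0+1+1+1+0+0+1+0+0+1+1+1+1+1+1+0+0 mod 2 = 0
Syndrome = 01110
Column 14 of H equals this syndrome → error at bit 14 (1-indexed).
Flip bit 14: 1000001100101111110010011111100 → 1000001100101011110010011111100
Extract data bits at positions {3,5,6,7,9,10,11,12,13,14,15,17,18,19,20,21,22,23,24,25,26,27,28,29,30,31}: 00010010101110010011111100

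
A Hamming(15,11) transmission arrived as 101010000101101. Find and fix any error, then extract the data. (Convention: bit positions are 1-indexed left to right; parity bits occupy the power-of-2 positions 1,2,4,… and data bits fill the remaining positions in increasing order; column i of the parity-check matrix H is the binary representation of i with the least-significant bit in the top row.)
Syndrome s = H · r^T (mod 2), r = 101010000101101:
  s[0] = (101010101010101)·(101010000101101) mod 2 = 1+0+1+0+1+0+0+0+0+0+0+0+1+0+1 mod 2 = 1
  s[1] = (011001100110011)·(101010000101101) mod 2 = 0+0+1+0+0+0+0+0+0+1+0+0+0+0+1 mod 2 = 1
  s[2] = (000111100001111)·(101010000101101) mod 2 = 0+0+0+0+1+0+0+0+0+0+0+1+1+0+1 mod 2 = 0
  s[3] = (000000011111111)·(101010000101101) mod 2 = 0+0+0+0+0+0+0+0+0+1+0+1+1+0+1 mod 2 = 0
Syndrome = 1100
Column 3 of H equals this syndrome → error at bit 3 (1-indexed).
Flip bit 3: 101010000101101 → 100010000101101
Extract data bits at positions {3,5,6,7,9,10,11,12,13,14,15}: 01000101101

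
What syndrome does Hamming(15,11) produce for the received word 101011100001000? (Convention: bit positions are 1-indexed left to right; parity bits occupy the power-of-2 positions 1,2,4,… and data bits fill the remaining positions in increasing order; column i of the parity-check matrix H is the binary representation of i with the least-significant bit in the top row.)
Syndrome s = H · r^T (mod 2), r = 101011100001000:
  s[0] = (101010101010101)·(101011100001000) mod 2 = 1+0+1+0+1+0+1+0+0+0+0+0+0+0+0 mod 2 = 0
  s[1] = (011001100110011)·(101011100001000) mod 2 = 0+0+1+0+0+1+1+0+0+0+0+0+0+0+0 mod 2 = 1
  s[2] = (000111100001111)·(101011100001000) mod 2 = 0+0+0+0+1+1+1+0+0+0+0+1+0+0+0 mod 2 = 0
  s[3] = (000000011111111)·(101011100001000) mod 2 = 0+0+0+0+0+0+0+0+0+0+0+1+0+0+0 mod 2 = 1
Syndrome = 0101
Non-zero syndrome: error at position 10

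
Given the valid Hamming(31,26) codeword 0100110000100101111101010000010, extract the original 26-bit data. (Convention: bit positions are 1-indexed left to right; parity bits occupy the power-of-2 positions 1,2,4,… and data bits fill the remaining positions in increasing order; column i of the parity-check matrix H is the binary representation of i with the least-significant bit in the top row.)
Parity bits occupy power-of-2 positions; data bits are at positions {3,5,6,7,9,10,11,12,13,14,15,17,18,19,20,21,22,23,24,25,26,27,28,29,30,31} (1-indexed).
Extract: c[3]=0 c[5]=1 c[6]=1 c[7]=0 c[9]=0 c[10]=0 c[11]=1 c[12]=0 c[13]=0 c[14]=1 c[15]=0 c[17]=1 c[18]=1 c[19]=1 c[20]=1 c[21]=0 c[22]=1 c[23]=0 c[24]=1 c[25]=0 c[26]=0 c[27]=0 c[28]=0 c[29]=0 c[30]=1 c[31]=0
Data = 01100010010111101010000010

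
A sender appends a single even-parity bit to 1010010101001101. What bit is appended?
Sum of data bits: 1+0+1+0+0+1+0+1+0+1+0+0+1+1+0+1 = 8.
8 mod 2 = 0, so parity bit = 0.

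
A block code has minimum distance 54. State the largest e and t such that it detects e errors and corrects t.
(a) Detection requires d_min ≥ e+1, so e ≤ d_min − 1 = 53.
(b) Correction requires d_min ≥ 2t+1, so t ≤ ⌊(d_min − 1)/2⌋ = ⌊53/2⌋ = 26.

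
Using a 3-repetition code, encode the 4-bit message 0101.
Repeat each bit 3× and concatenate:
0→000  1→111  0→000  1→111
Codeword = 000111000111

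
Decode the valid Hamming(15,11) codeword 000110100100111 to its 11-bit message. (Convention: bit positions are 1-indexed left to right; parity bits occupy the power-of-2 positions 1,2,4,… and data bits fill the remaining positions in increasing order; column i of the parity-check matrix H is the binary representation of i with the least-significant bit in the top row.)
Parity bits occupy power-of-2 positions; data bits are at positions {3,5,6,7,9,10,11,12,13,14,15} (1-indexed).
Extract: c[3]=0 c[5]=1 c[6]=0 c[7]=1 c[9]=0 c[10]=1 c[11]=0 c[12]=0 c[13]=1 c[14]=1 c[15]=1
Data = 01010100111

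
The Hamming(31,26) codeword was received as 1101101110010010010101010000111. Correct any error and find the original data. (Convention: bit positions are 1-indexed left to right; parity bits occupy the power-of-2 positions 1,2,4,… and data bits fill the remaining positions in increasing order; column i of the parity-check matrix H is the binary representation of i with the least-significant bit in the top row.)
Syndrome s = H · r^T (mod 2), r = 1101101110010010010101010000111:
  s[0] = (1010101010101010101010101010101)·(1101101110010010010101010000111) mod 2 = 1+0+0+0+1+0+1+0+1+0+0+0+0+0+1+0+0+0+0+0+0+0+0+0+0+0+0+0+1+0+1 mod 2 = 1
  s[1] = (0110011001100110011001100110011)·(1101101110010010010101010000111) mod 2 = 0+1+0+0+0+0+1+0+0+0+0+0+0+0+1+0+0+1+0+0+0+1+0+0+0+0+0+0+0+1+1 mod 2 = 1
  s[2] = (0001111000011110000111100001111)·(1101101110010010010101010000111) mod 2 = 0+0+0+1+1+0+1+0+0+0+0+1+0+0+1+0+0+0+0+1+0+1+0+0+0+0+0+0+1+1+1 mod 2 = 0
  s[3] = (0000000111111110000000011111111)·(1101101110010010010101010000111) mod 2 = 0+0+0+0+0+0+0+1+1+0+0+1+0+0+1+0+0+0+0+0+0+0+0+1+0+0+0+0+1+1+1 mod 2 = 0
  s[4] = (0000000000000001111111111111111)·(1101101110010010010101010000111) mod 2 = 0+0+0+0+0+0+0+0+0+0+0+0+0+0+0+0+0+1+0+1+0+1+0+1+0+0+0+0+1+1+1 mod 2 = 1
Syndrome = 11001
Column 19 of H equals this syndrome → error at bit 19 (1-indexed).
Flip bit 19: 1101101110010010010101010000111 → 1101101110010010011101010000111
Extract data bits at positions {3,5,6,7,9,10,11,12,13,14,15,17,18,19,20,21,22,23,24,25,26,27,28,29,30,31}: 01011001001011101010000111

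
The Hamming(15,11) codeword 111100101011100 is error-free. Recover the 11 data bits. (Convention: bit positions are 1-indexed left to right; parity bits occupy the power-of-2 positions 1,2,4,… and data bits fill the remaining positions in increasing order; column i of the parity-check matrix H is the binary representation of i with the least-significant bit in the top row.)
Parity bits occupy power-of-2 positions; data bits are at positions {3,5,6,7,9,10,11,12,13,14,15} (1-indexed).
Extract: c[3]=1 c[5]=0 c[6]=0 c[7]=1 c[9]=1 c[10]=0 c[11]=1 c[12]=1 c[13]=1 c[14]=0 c[15]=0
Data = 10011011100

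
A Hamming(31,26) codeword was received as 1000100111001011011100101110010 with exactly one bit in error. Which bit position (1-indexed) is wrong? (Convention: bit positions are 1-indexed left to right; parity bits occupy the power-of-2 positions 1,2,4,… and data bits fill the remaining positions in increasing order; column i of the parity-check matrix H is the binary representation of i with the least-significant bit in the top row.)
Syndrome s = H · r^T (mod 2), r = 1000100111001011011100101110010:
  s[0] = (1010101010101010101010101010101)·(1000100111001011011100101110010) mod 2 = 1+0+0+0+1+0+0+0+1+0+0+0+1+0+1+0+0+0+1+0+0+0+1+0+1+0+1+0+0+0+0 mod 2 = 1
  s[1] = (0110011001100110011001100110011)·(1000100111001011011100101110010) mod 2 = 0+0+0+0+0+0+0+0+0+1+0+0+0+0+1+0+0+1+1+0+0+0+1+0+0+1+1+0+0+1+0 mod 2 = 0
  s[2] = (0001111000011110000111100001111)·(1000100111001011011100101110010) mod 2 = 0+0+0+0+1+0+0+0+0+0+0+0+1+0+1+0+0+0+0+1+0+0+1+0+0+0+0+0+0+1+0 mod 2 = 0
  s[3] = (0000000111111110000000011111111)·(1000100111001011011100101110010) mod 2 = 0+0+0+0+0+0+0+1+1+1+0+0+1+0+1+0+0+0+0+0+0+0+0+0+1+1+1+0+0+1+0 mod 2 = 1
  s[4] = (0000000000000001111111111111111)·(1000100111001011011100101110010) mod 2 = 0+0+0+0+0+0+0+0+0+0+0+0+0+0+0+1+0+1+1+1+0+0+1+0+1+1+1+0+0+1+0 mod 2 = 1
Syndrome = 10011
Column i of H is the binary representation of i, so the syndrome is the binary index of the flipped bit.
Read s = 10011 with s[0] as LSB: 1·2^0 + 0·2^1 + 0·2^2 + 1·2^3 + 1·2^4 = 25.
Error is at bit position 25.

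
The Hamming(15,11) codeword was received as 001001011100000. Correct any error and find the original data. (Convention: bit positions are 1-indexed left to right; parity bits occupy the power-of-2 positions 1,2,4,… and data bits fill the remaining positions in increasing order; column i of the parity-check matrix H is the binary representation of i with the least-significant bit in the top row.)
Syndrome s = H · r^T (mod 2), r = 001001011100000:
  s[0] = (101010101010101)·(001001011100000) mod 2 = 0+0+1+0+0+0+0+0+1+0+0+0+0+0+0 mod 2 = 0
  s[1] = (011001100110011)·(001001011100000) mod 2 = 0+0+1+0+0+1+0+0+0+1+0+0+0+0+0 mod 2 = 1
  s[2] = (000111100001111)·(001001011100000) mod 2 = 0+0+0+0+0+1+0+0+0+0+0+0+0+0+0 mod 2 = 1
  s[3] = (000000011111111)·(001001011100000) mod 2 = 0+0+0+0+0+0+0+1+1+1+0+0+0+0+0 mod 2 = 1
Syndrome = 0111
Column 14 of H equals this syndrome → error at bit 14 (1-indexed).
Flip bit 14: 001001011100000 → 001001011100010
Extract data bits at positions {3,5,6,7,9,10,11,12,13,14,15}: 10101100010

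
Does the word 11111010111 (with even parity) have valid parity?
Sum of all bits: 1+1+1+1+1+0+1+0+1+1+1 = 9; 9 mod 2 = 1. Result is 1 → parity error detected.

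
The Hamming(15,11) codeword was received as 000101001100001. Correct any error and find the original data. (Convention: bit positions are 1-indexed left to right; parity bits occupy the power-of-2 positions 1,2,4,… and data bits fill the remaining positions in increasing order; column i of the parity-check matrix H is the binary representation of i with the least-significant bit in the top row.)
Syndrome s = H · r^T (mod 2), r = 000101001100001:
  s[0] = (101010101010101)·(000101001100001) mod 2 = 0+0+0+0+0+0+0+0+1+0+0+0+0+0+1 mod 2 = 0
  s[1] = (011001100110011)·(000101001100001) mod 2 = 0+0+0+0+0+1+0+0+0+1+0+0+0+0+1 mod 2 = 1
  s[2] = (000111100001111)·(000101001100001) mod 2 = 0+0+0+1+0+1+0+0+0+0+0+0+0+0+1 mod 2 = 1
  s[3] = (000000011111111)·(000101001100001) mod 2 = 0+0+0+0+0+0+0+0+1+1+0+0+0+0+1 mod 2 = 1
Syndrome = 0111
Column 14 of H equals this syndrome → error at bit 14 (1-indexed).
Flip bit 14: 000101001100001 → 000101001100011
Extract data bits at positions {3,5,6,7,9,10,11,12,13,14,15}: 00101100011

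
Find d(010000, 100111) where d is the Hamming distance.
XOR = 110111, count of 1s = 5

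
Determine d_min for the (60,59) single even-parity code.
d_min = 2 (flipping one data bit also flips the parity bit, so the two closest codewords differ in exactly 2 positions).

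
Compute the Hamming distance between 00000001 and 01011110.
XOR = 01011111, count of 1s = 6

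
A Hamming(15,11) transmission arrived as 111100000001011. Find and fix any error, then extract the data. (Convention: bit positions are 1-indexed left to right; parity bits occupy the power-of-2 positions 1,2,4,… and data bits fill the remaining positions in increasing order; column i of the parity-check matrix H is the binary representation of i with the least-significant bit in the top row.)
Syndrome s = H · r^T (mod 2), r = 111100000001011:
  s[0] = (101010101010101)·(111100000001011) mod 2 = 1+0+1+0+0+0+0+0+0+0+0+0+0+0+1 mod 2 = 1
  s[1] = (011001100110011)·(111100000001011) mod 2 = 0+1+1+0+0+0+0+0+0+0+0+0+0+1+1 mod 2 = 0
  s[2] = (000111100001111)·(111100000001011) mod 2 = 0+0+0+1+0+0+0+0+0+0+0+1+0+1+1 mod 2 = 0
  s[3] = (000000011111111)·(111100000001011) mod 2 = 0+0+0+0+0+0+0+0+0+0+0+1+0+1+1 mod 2 = 1
Syndrome = 1001
Column 9 of H equals this syndrome → error at bit 9 (1-indexed).
Flip bit 9: 111100000001011 → 111100001001011
Extract data bits at positions {3,5,6,7,9,10,11,12,13,14,15}: 10001001011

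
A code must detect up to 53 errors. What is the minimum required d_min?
Detecting e errors requires d_min ≥ e + 1 = 53 + 1 = 54.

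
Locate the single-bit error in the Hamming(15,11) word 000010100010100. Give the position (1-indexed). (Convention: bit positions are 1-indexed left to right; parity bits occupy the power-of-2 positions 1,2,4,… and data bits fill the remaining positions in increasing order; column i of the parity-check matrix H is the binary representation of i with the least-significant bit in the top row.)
Syndrome s = H · r^T (mod 2), r = 000010100010100:
  s[0] = (101010101010101)·(000010100010100) mod 2 = 0+0+0+0+1+0+1+0+0+0+1+0+1+0+0 mod 2 = 0
  s[1] = (011001100110011)·(000010100010100) mod 2 = 0+0+0+0+0+0+1+0+0+0+1+0+0+0+0 mod 2 = 0
  s[2] = (000111100001111)·(000010100010100) mod 2 = 0+0+0+0+1+0+1+0+0+0+0+0+1+0+0 mod 2 = 1
  s[3] = (000000011111111)·(000010100010100) mod 2 = 0+0+0+0+0+0+0+0+0+0+1+0+1+0+0 mod 2 = 0
Syndrome = 0010
Column i of H is the binary representation of i, so the syndrome is the binary index of the flipped bit.
Read s = 0010 with s[0] as LSB: 0·2^0 + 0·2^1 + 1·2^2 + 0·2^3 = 4.
Error is at bit position 4.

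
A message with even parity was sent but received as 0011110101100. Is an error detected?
Sum of received bits: 0+0+1+1+1+1+0+1+0+1+1+0+0 = 7; 7 mod 2 = 1. Result is 1 ≠ 0 → error detected.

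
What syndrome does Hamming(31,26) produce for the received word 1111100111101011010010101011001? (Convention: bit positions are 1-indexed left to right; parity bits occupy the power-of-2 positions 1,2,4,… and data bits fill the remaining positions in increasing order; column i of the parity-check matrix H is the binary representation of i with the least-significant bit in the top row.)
Syndrome s = H · r^T (mod 2), r = 1111100111101011010010101011001:
  s[0] = (1010101010101010101010101010101)·(1111100111101011010010101011001) mod 2 = 1+0+1+0+1+0+0+0+1+0+1+0+1+0+1+0+0+0+0+0+1+0+1+0+1+0+1+0+0+0+1 mod 2 = 0
  s[1] = (0110011001100110011001100110011)·(1111100111101011010010101011001) mod 2 = 0+1+1+0+0+0+0+0+0+1+1+0+0+0+1+0+0+1+0+0+0+0+1+0+0+0+1+0+0+0+1 mod 2 = 1
  s[2] = (0001111000011110000111100001111)·(1111100111101011010010101011001) mod 2 = 0+0+0+1+1+0+0+0+0+0+0+0+1+0+1+0+0+0+0+0+1+0+1+0+0+0+0+1+0+0+1 mod 2 = 0
  s[3] = (0000000111111110000000011111111)·(1111100111101011010010101011001) mod 2 = 0+0+0+0+0+0+0+1+1+1+1+0+1+0+1+0+0+0+0+0+0+0+0+0+1+0+1+1+0+0+1 mod 2 = 0
  s[4] = (0000000000000001111111111111111)·(1111100111101011010010101011001) mod 2 = 0+0+0+0+0+0+0+0+0+0+0+0+0+0+0+1+0+1+0+0+1+0+1+0+1+0+1+1+0+0+1 mod 2 = 0
Syndrome = 01000
Non-zero syndrome: error at position 2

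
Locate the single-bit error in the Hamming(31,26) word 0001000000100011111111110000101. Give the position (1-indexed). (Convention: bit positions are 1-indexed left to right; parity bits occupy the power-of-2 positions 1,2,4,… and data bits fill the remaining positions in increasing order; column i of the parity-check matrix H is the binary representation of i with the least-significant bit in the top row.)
Syndrome s = H · r^T (mod 2), r = 0001000000100011111111110000101:
  s[0] = (1010101010101010101010101010101)·(0001000000100011111111110000101) mod 2 = 0+0+0+0+0+0+0+0+0+0+1+0+0+0+1+0+1+0+1+0+1+0+1+0+0+0+0+0+1+0+1 mod 2 = 0
  s[1] = (0110011001100110011001100110011)·(0001000000100011111111110000101) mod 2 = 0+0+0+0+0+0+0+0+0+0+1+0+0+0+1+0+0+1+1+0+0+1+1+0+0+0+0+0+0+0+1 mod 2 = 1
  s[2] = (0001111000011110000111100001111)·(0001000000100011111111110000101) mod 2 = 0+0+0+1+0+0+0+0+0+0+0+0+0+0+1+0+0+0+0+1+1+1+1+0+0+0+0+0+1+0+1 mod 2 = 0
  s[3] = (0000000111111110000000011111111)·(0001000000100011111111110000101) mod 2 = 0+0+0+0+0+0+0+0+0+0+1+0+0+0+1+0+0+0+0+0+0+0+0+1+0+0+0+0+1+0+1 mod 2 = 1
  s[4] = (0000000000000001111111111111111)·(0001000000100011111111110000101) mod 2 = 0+0+0+0+0+0+0+0+0+0+0+0+0+0+0+1+1+1+1+1+1+1+1+1+0+0+0+0+1+0+1 mod 2 = 1
Syndrome = 01011
Column i of H is the binary representation of i, so the syndrome is the binary index of the flipped bit.
Read s = 01011 with s[0] as LSB: 0·2^0 + 1·2^1 + 0·2^2 + 1·2^3 + 1·2^4 = 26.
Error is at bit position 26.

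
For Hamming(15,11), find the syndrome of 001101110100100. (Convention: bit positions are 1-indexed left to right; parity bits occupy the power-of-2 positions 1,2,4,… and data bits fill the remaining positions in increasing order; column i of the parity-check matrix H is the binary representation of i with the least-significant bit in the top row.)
Syndrome s = H · r^T (mod 2), r = 001101110100100:
  s[0] = (101010101010101)·(001101110100100) mod 2 = 0+0+1+0+0+0+1+0+0+0+0+0+1+0+0 mod 2 = 1
  s[1] = (011001100110011)·(001101110100100) mod 2 = 0+0+1+0+0+1+1+0+0+1+0+0+0+0+0 mod 2 = 0
  s[2] = (000111100001111)·(001101110100100) mod 2 = 0+0+0+1+0+1+1+0+0+0+0+0+1+0+0 mod 2 = 0
  s[3] = (000000011111111)·(001101110100100) mod 2 = 0+0+0+0+0+0+0+1+0+1+0+0+1+0+0 mod 2 = 1
Syndrome = 1001
Non-zero syndrome: error at position 9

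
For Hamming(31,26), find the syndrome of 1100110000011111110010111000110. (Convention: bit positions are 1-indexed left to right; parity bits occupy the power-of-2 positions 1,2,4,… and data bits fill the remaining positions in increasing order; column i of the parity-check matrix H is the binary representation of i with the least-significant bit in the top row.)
Syndrome s = H · r^T (mod 2), r = 1100110000011111110010111000110:
  s[0] = (1010101010101010101010101010101)·(1100110000011111110010111000110) mod 2 = 1+0+0+0+1+0+0+0+0+0+0+0+1+0+1+0+1+0+0+0+1+0+1+0+1+0+0+0+1+0+0 mod 2 = 1
  s[1] = (0110011001100110011001100110011)·(1100110000011111110010111000110) mod 2 = 0+1+0+0+0+1+0+0+0+0+0+0+0+1+1+0+0+1+0+0+0+0+1+0+0+0+0+0+0+1+0 mod 2 = 1
  s[2] = (0001111000011110000111100001111)·(1100110000011111110010111000110) mod 2 = 0+0+0+0+1+1+0+0+0+0+0+1+1+1+1+0+0+0+0+0+1+0+1+0+0+0+0+0+1+1+0 mod 2 = 0
  s[3] = (0000000111111110000000011111111)·(1100110000011111110010111000110) mod 2 = 0+0+0+0+0+0+0+0+0+0+0+1+1+1+1+0+0+0+0+0+0+0+0+1+1+0+0+0+1+1+0 mod 2 = 0
  s[4] = (0000000000000001111111111111111)·(1100110000011111110010111000110) mod 2 = 0+0+0+0+0+0+0+0+0+0+0+0+0+0+0+1+1+1+0+0+1+0+1+1+1+0+0+0+1+1+0 mod 2 = 1
Syndrome = 11001
Non-zero syndrome: error at position 19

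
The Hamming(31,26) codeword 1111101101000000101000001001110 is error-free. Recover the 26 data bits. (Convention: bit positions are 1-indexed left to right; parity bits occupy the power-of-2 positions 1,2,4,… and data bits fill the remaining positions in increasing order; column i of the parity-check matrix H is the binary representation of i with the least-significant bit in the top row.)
Parity bits occupy power-of-2 positions; data bits are at positions {3,5,6,7,9,10,11,12,13,14,15,17,18,19,20,21,22,23,24,25,26,27,28,29,30,31} (1-indexed).
Extract: c[3]=1 c[5]=1 c[6]=0 c[7]=1 c[9]=0 c[10]=1 c[11]=0 c[12]=0 c[13]=0 c[14]=0 c[15]=0 c[17]=1 c[18]=0 c[19]=1 c[20]=0 c[21]=0 c[22]=0 c[23]=0 c[24]=0 c[25]=1 c[26]=0 c[27]=0 c[28]=1 c[29]=1 c[30]=1 c[31]=0
Data = 11010100000101000001001110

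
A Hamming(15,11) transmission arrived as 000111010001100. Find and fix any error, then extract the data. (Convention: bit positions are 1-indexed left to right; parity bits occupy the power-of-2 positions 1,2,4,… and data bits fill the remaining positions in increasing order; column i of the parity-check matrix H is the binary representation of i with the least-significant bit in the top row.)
Syndrome s = H · r^T (mod 2), r = 000111010001100:
  s[0] = (101010101010101)·(000111010001100) mod 2 = 0+0+0+0+1+0+0+0+0+0+0+0+1+0+0 mod 2 = 0
  s[1] = (011001100110011)·(000111010001100) mod 2 = 0+0+0+0+0+1+0+0+0+0+0+0+0+0+0 mod 2 = 1
  s[2] = (000111100001111)·(000111010001100) mod 2 = 0+0+0+1+1+1+0+0+0+0+0+1+1+0+0 mod 2 = 1
  s[3] = (000000011111111)·(000111010001100) mod 2 = 0+0+0+0+0+0+0+1+0+0+0+1+1+0+0 mod 2 = 1
Syndrome = 0111
Column 14 of H equals this syndrome → error at bit 14 (1-indexed).
Flip bit 14: 000111010001100 → 000111010001110
Extract data bits at positions {3,5,6,7,9,10,11,12,13,14,15}: 01100001110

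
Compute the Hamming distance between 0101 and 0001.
XOR = 0100, count of 1s = 1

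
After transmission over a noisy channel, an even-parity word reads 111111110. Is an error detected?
Sum of received bits: 1+1+1+1+1+1+1+1+0 = 8; 8 mod 2 = 0. Result is 0 → no error detected.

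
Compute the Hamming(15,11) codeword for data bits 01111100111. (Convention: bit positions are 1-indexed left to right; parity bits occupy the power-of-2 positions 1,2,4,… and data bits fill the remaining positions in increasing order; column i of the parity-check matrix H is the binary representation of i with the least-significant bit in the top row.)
Codeword c = d · G (mod 2), d = 01111100111:
  c[0] = d·G[:,0] = (01111100111)·(11011010101) mod 2 = 0+1+0+1+1+0+0+0+1+0+1 mod 2 = 1
  c[1] = d·G[:,1] = (01111100111)·(10110110011) mod 2 = 0+0+1+1+0+1+0+0+0+1+1 mod 2 = 1
  c[2] = d·G[:,2] = (01111100111)·(10000000000) mod 2 = 0+0+0+0+0+0+0+0+0+0+0 mod 2 = 0
  c[3] = d·G[:,3] = (01111100111)·(01110001111) mod 2 = 0+1+1+1+0+0+0+0+1+1+1 mod 2 = 0
  c[4] = d·G[:,4] = (01111100111)·(01000000000) mod 2 = 0+1+0+0+0+0+0+0+0+0+0 mod 2 = 1
  c[5] = d·G[:,5] = (01111100111)·(00100000000) mod 2 = 0+0+1+0+0+0+0+0+0+0+0 mod 2 = 1
  c[6] = d·G[:,6] = (01111100111)·(00010000000) mod 2 = 0+0+0+1+0+0+0+0+0+0+0 mod 2 = 1
  c[7] = d·G[:,7] = (01111100111)·(00001111111) mod 2 = 0+0+0+0+1+1+0+0+1+1+1 mod 2 = 1
  c[8] = d·G[:,8] = (01111100111)·(00001000000) mod 2 = 0+0+0+0+1+0+0+0+0+0+0 mod 2 = 1
  c[9] = d·G[:,9] = (01111100111)·(00000100000) mod 2 = 0+0+0+0+0+1+0+0+0+0+0 mod 2 = 1
  c[10] = d·G[:,10] = (01111100111)·(00000010000) mod 2 = 0+0+0+0+0+0+0+0+0+0+0 mod 2 = 0
  c[11] = d·G[:,11] = (01111100111)·(00000001000) mod 2 = 0+0+0+0+0+0+0+0+0+0+0 mod 2 = 0
  c[12] = d·G[:,12] = (01111100111)·(00000000100) mod 2 = 0+0+0+0+0+0+0+0+1+0+0 mod 2 = 1
  c[13] = d·G[:,13] = (01111100111)·(00000000010) mod 2 = 0+0+0+0+0+0+0+0+0+1+0 mod 2 = 1
  c[14] = d·G[:,14] = (01111100111)·(00000000001) mod 2 = 0+0+0+0+0+0+0+0+0+0+1 mod 2 = 1
Codeword = 110011111100111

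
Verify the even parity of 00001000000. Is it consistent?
Sum of all bits: 0+0+0+0+1+0+0+0+0+0+0 = 1; 1 mod 2 = 1. Result is 1 → parity error detected.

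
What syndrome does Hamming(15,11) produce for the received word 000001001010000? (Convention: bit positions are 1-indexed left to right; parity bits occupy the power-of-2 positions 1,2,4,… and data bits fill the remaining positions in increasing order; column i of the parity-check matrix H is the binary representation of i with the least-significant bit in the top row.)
Syndrome s = H · r^T (mod 2), r = 000001001010000:
  s[0] = (101010101010101)·(000001001010000) mod 2 = 0+0+0+0+0+0+0+0+1+0+1+0+0+0+0 mod 2 = 0
  s[1] = (011001100110011)·(000001001010000) mod 2 = 0+0+0+0+0+1+0+0+0+0+1+0+0+0+0 mod 2 = 0
  s[2] = (000111100001111)·(000001001010000) mod 2 = 0+0+0+0+0+1+0+0+0+0+0+0+0+0+0 mod 2 = 1
  s[3] = (000000011111111)·(000001001010000) mod 2 = 0+0+0+0+0+0+0+0+1+0+1+0+0+0+0 mod 2 = 0
Syndrome = 0010
Non-zero syndrome: error at position 4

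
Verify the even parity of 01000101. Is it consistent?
Sum of all bits: 0+1+0+0+0+1+0+1 = 3; 3 mod 2 = 1. Result is 1 → parity error detected.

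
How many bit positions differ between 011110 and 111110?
XOR = 100000, count of 1s = 1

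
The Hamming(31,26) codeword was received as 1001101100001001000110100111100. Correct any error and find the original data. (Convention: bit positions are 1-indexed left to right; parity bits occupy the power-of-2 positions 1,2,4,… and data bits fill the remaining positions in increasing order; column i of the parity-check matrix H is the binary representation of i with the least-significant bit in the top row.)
Syndrome s = H · r^T (mod 2), r = 1001101100001001000110100111100:
  s[0] = (1010101010101010101010101010101)·(1001101100001001000110100111100) mod 2 = 1+0+0+0+1+0+1+0+0+0+0+0+1+0+0+0+0+0+0+0+1+0+1+0+0+0+1+0+1+0+0 mod 2 = 0
  s[1] = (0110011001100110011001100110011)·(1001101100001001000110100111100) mod 2 = 0+0+0+0+0+0+1+0+0+0+0+0+0+0+0+0+0+0+0+0+0+0+1+0+0+1+1+0+0+0+0 mod 2 = 0
  s[2] = (0001111000011110000111100001111)·(1001101100001001000110100111100) mod 2 = 0+0+0+1+1+0+1+0+0+0+0+0+1+0+0+0+0+0+0+1+1+0+1+0+0+0+0+1+1+0+0 mod 2 = 1
  s[3] = (0000000111111110000000011111111)·(1001101100001001000110100111100) mod 2 = 0+0+0+0+0+0+0+1+0+0+0+0+1+0+0+0+0+0+0+0+0+0+0+0+0+1+1+1+1+0+0 mod 2 = 0
  s[4] = (0000000000000001111111111111111)·(1001101100001001000110100111100) mod 2 = 0+0+0+0+0+0+0+0+0+0+0+0+0+0+0+1+0+0+0+1+1+0+1+0+0+1+1+1+1+0+0 mod 2 = 0
Syndrome = 00100
Column 4 of H equals this syndrome → error at bit 4 (1-indexed).
Flip bit 4: 1001101100001001000110100111100 → 1000101100001001000110100111100
Extract data bits at positions {3,5,6,7,9,10,11,12,13,14,15,17,18,19,20,21,22,23,24,25,26,27,28,29,30,31}: 01010000100000110100111100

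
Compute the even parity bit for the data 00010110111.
Sum of data bits: 0+0+0+1+0+1+1+0+1+1+1 = 6.
6 mod 2 = 0, so parity bit = 0.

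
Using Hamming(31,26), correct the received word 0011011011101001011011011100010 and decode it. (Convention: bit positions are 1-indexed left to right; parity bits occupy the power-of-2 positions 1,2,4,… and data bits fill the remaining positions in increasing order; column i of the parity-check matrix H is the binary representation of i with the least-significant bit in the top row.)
Syndrome s = H · r^T (mod 2), r = 0011011011101001011011011100010:
  s[0] = (1010101010101010101010101010101)·(0011011011101001011011011100010) mod 2 = 0+0+1+0+0+0+1+0+1+0+1+0+1+0+0+0+0+0+1+0+1+0+0+0+1+0+0+0+0+0+0 mod 2 = 0
  s[1] = (0110011001100110011001100110011)·(0011011011101001011011011100010) mod 2 = 0+0+1+0+0+1+1+0+0+1+1+0+0+0+0+0+0+1+1+0+0+1+0+0+0+1+0+0+0+1+0 mod 2 = 0
  s[2] = (0001111000011110000111100001111)·(0011011011101001011011011100010) mod 2 = 0+0+0+1+0+1+1+0+0+0+0+0+1+0+0+0+0+0+0+0+1+1+0+0+0+0+0+0+0+1+0 mod 2 = 1
  s[3] = (0000000111111110000000011111111)·(0011011011101001011011011100010) mod 2 = 0+0+0+0+0+0+0+0+1+1+1+0+1+0+0+0+0+0+0+0+0+0+0+1+1+1+0+0+0+1+0 mod 2 = 0
  s[4] = (0000000000000001111111111111111)·(0011011011101001011011011100010) mod 2 = 0+0+0+0+0+0+0+0+0+0+0+0+0+0+0+1+0+1+1+0+1+1+0+1+1+1+0+0+0+1+0 mod 2 = 1
Syndrome = 00101
Column 20 of H equals this syndrome → error at bit 20 (1-indexed).
Flip bit 20: 0011011011101001011011011100010 → 0011011011101001011111011100010
Extract data bits at positions {3,5,6,7,9,10,11,12,13,14,15,17,18,19,20,21,22,23,24,25,26,27,28,29,30,31}: 10111110100011111011100010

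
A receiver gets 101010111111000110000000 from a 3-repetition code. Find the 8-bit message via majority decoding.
Split into 3-bit blocks and majority-vote each:
  block 1 = 101: 2 ones, 1 zeros → 1
  block 2 = 010: 1 ones, 2 zeros → 0
  block 3 = 111: 3 ones, 0 zeros → 1
  block 4 = 111: 3 ones, 0 zeros → 1
  block 5 = 000: 0 ones, 3 zeros → 0
  block 6 = 110: 2 ones, 1 zeros → 1
  block 7 = 000: 0 ones, 3 zeros → 0
  block 8 = 000: 0 ones, 3 zeros → 0
Decoded = 10110100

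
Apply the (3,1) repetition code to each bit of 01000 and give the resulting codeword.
Repeat each bit 3× and concatenate:
0→000  1→111  0→000  0→000  0→000
Codeword = 000111000000000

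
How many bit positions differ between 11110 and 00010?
XOR = 11100, count of 1s = 3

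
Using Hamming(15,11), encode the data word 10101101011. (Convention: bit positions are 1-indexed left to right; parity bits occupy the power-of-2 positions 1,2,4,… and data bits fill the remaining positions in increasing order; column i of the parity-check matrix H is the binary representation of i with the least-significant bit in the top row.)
Codeword c = d · G (mod 2), d = 10101101011:
  c[0] = d·G[:,0] = (10101101011)·(11011010101) mod 2 = 1+0+0+0+1+0+0+0+0+0+1 mod 2 = 1
  c[1] = d·G[:,1] = (10101101011)·(10110110011) mod 2 = 1+0+1+0+0+1+0+0+0+1+1 mod 2 = 1
  c[2] = d·G[:,2] = (10101101011)·(10000000000) mod 2 = 1+0+0+0+0+0+0+0+0+0+0 mod 2 = 1
  c[3] = d·G[:,3] = (10101101011)·(01110001111) mod 2 = 0+0+1+0+0+0+0+1+0+1+1 mod 2 = 0
  c[4] = d·G[:,4] = (10101101011)·(01000000000) mod 2 = 0+0+0+0+0+0+0+0+0+0+0 mod 2 = 0
  c[5] = d·G[:,5] = (10101101011)·(00100000000) mod 2 = 0+0+1+0+0+0+0+0+0+0+0 mod 2 = 1
  c[6] = d·G[:,6] = (10101101011)·(00010000000) mod 2 = 0+0+0+0+0+0+0+0+0+0+0 mod 2 = 0
  c[7] = d·G[:,7] = (10101101011)·(00001111111) mod 2 = 0+0+0+0+1+1+0+1+0+1+1 mod 2 = 1
  c[8] = d·G[:,8] = (10101101011)·(00001000000) mod 2 = 0+0+0+0+1+0+0+0+0+0+0 mod 2 = 1
  c[9] = d·G[:,9] = (10101101011)·(00000100000) mod 2 = 0+0+0+0+0+1+0+0+0+0+0 mod 2 = 1
  c[10] = d·G[:,10] = (10101101011)·(00000010000) mod 2 = 0+0+0+0+0+0+0+0+0+0+0 mod 2 = 0
  c[11] = d·G[:,11] = (10101101011)·(00000001000) mod 2 = 0+0+0+0+0+0+0+1+0+0+0 mod 2 = 1
  c[12] = d·G[:,12] = (10101101011)·(00000000100) mod 2 = 0+0+0+0+0+0+0+0+0+0+0 mod 2 = 0
  c[13] = d·G[:,13] = (10101101011)·(00000000010) mod 2 = 0+0+0+0+0+0+0+0+0+1+0 mod 2 = 1
  c[14] = d·G[:,14] = (10101101011)·(00000000001) mod 2 = 0+0+0+0+0+0+0+0+0+0+1 mod 2 = 1
Codeword = 111001011101011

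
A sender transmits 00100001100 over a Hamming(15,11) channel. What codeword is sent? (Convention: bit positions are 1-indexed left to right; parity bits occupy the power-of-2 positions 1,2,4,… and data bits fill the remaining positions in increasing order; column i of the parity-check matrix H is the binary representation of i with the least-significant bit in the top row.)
Codeword c = d · G (mod 2), d = 00100001100:
  c[0] = d·G[:,0] = (00100001100)·(11011010101) mod 2 = 0+0+0+0+0+0+0+0+1+0+0 mod 2 = 1
  c[1] = d·G[:,1] = (00100001100)·(10110110011) mod 2 = 0+0+1+0+0+0+0+0+0+0+0 mod 2 = 1
  c[2] = d·G[:,2] = (00100001100)·(10000000000) mod 2 = 0+0+0+0+0+0+0+0+0+0+0 mod 2 = 0
  c[3] = d·G[:,3] = (00100001100)·(01110001111) mod 2 = 0+0+1+0+0+0+0+1+1+0+0 mod 2 = 1
  c[4] = d·G[:,4] = (00100001100)·(01000000000) mod 2 = 0+0+0+0+0+0+0+0+0+0+0 mod 2 = 0
  c[5] = d·G[:,5] = (00100001100)·(00100000000) mod 2 = 0+0+1+0+0+0+0+0+0+0+0 mod 2 = 1
  c[6] = d·G[:,6] = (00100001100)·(00010000000) mod 2 = 0+0+0+0+0+0+0+0+0+0+0 mod 2 = 0
  c[7] = d·G[:,7] = (00100001100)·(00001111111) mod 2 = 0+0+0+0+0+0+0+1+1+0+0 mod 2 = 0
  c[8] = d·G[:,8] = (00100001100)·(00001000000) mod 2 = 0+0+0+0+0+0+0+0+0+0+0 mod 2 = 0
  c[9] = d·G[:,9] = (00100001100)·(00000100000) mod 2 = 0+0+0+0+0+0+0+0+0+0+0 mod 2 = 0
  c[10] = d·G[:,10] = (00100001100)·(00000010000) mod 2 = 0+0+0+0+0+0+0+0+0+0+0 mod 2 = 0
  c[11] = d·G[:,11] = (00100001100)·(00000001000) mod 2 = 0+0+0+0+0+0+0+1+0+0+0 mod 2 = 1
  c[12] = d·G[:,12] = (00100001100)·(00000000100) mod 2 = 0+0+0+0+0+0+0+0+1+0+0 mod 2 = 1
  c[13] = d·G[:,13] = (00100001100)·(00000000010) mod 2 = 0+0+0+0+0+0+0+0+0+0+0 mod 2 = 0
  c[14] = d·G[:,14] = (00100001100)·(00000000001) mod 2 = 0+0+0+0+0+0+0+0+0+0+0 mod 2 = 0
Codeword = 110101000001100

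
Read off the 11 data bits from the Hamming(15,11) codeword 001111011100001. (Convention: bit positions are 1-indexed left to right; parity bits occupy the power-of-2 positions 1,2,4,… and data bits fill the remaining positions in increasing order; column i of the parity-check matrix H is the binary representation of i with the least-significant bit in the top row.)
Parity bits occupy power-of-2 positions; data bits are at positions {3,5,6,7,9,10,11,12,13,14,15} (1-indexed).
Extract: c[3]=1 c[5]=1 c[6]=1 c[7]=0 c[9]=1 c[10]=1 c[11]=0 c[12]=0 c[13]=0 c[14]=0 c[15]=1
Data = 11101100001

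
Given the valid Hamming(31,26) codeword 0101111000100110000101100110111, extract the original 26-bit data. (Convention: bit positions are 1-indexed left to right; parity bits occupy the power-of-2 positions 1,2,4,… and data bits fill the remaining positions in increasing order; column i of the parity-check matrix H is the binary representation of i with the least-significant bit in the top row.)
Parity bits occupy power-of-2 positions; data bits are at positions {3,5,6,7,9,10,11,12,13,14,15,17,18,19,20,21,22,23,24,25,26,27,28,29,30,31} (1-indexed).
Extract: c[3]=0 c[5]=1 c[6]=1 c[7]=1 c[9]=0 c[10]=0 c[11]=1 c[12]=0 c[13]=0 c[14]=1 c[15]=1 c[17]=0 c[18]=0 c[19]=0 c[20]=1 c[21]=0 c[22]=1 c[23]=1 c[24]=0 c[25]=0 c[26]=1 c[27]=1 c[28]=0 c[29]=1 c[30]=1 c[31]=1
Data = 01110010011000101100110111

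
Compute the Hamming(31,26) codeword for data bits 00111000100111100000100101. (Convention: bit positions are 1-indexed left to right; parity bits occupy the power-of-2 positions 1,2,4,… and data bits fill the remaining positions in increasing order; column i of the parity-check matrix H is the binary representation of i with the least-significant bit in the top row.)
Codeword c = d · G (mod 2), d = 00111000100111100000100101:
  c[0] = d·G[:,0] = (00111000100111100000100101)·(11011010101101010101010101) mod 2 = 0+0+0+1+1+0+0+0+1+0+0+1+0+1+0+0+0+0+0+0+0+0+0+1+0+1 mod 2 = 1
  c[1] = d·G[:,1] = (00111000100111100000100101)·(10110110011011001100110011) mod 2 = 0+0+1+1+0+0+0+0+0+0+0+0+1+1+0+0+0+0+0+0+1+0+0+0+0+1 mod 2 = 0
  c[2] = d·G[:,2] = (00111000100111100000100101)·(10000000000000000000000000) mod 2 = 0+0+0+0+0+0+0+0+0+0+0+0+0+0+0+0+0+0+0+0+0+0+0+0+0+0 mod 2 = 0
  c[3] = d·G[:,3] = (00111000100111100000100101)·(01110001111000111100001111) mod 2 = 0+0+1+1+0+0+0+0+1+0+0+0+0+0+1+0+0+0+0+0+0+0+0+1+0+1 mod 2 = 0
  c[4] = d·G[:,4] = (00111000100111100000100101)·(01000000000000000000000000) mod 2 = 0+0+0+0+0+0+0+0+0+0+0+0+0+0+0+0+0+0+0+0+0+0+0+0+0+0 mod 2 = 0
  c[5] = d·G[:,5] = (00111000100111100000100101)·(00100000000000000000000000) mod 2 = 0+0+1+0+0+0+0+0+0+0+0+0+0+0+0+0+0+0+0+0+0+0+0+0+0+0 mod 2 = 1
  c[6] = d·G[:,6] = (00111000100111100000100101)·(00010000000000000000000000) mod 2 = 0+0+0+1+0+0+0+0+0+0+0+0+0+0+0+0+0+0+0+0+0+0+0+0+0+0 mod 2 = 1
  c[7] = d·G[:,7] = (00111000100111100000100101)·(00001111111000000011111111) mod 2 = 0+0+0+0+1+0+0+0+1+0+0+0+0+0+0+0+0+0+0+0+1+0+0+1+0+1 mod 2 = 1
  c[8] = d·G[:,8] = (00111000100111100000100101)·(00001000000000000000000000) mod 2 = 0+0+0+0+1+0+0+0+0+0+0+0+0+0+0+0+0+0+0+0+0+0+0+0+0+0 mod 2 = 1
  c[9] = d·G[:,9] = (00111000100111100000100101)·(00000100000000000000000000) mod 2 = 0+0+0+0+0+0+0+0+0+0+0+0+0+0+0+0+0+0+0+0+0+0+0+0+0+0 mod 2 = 0
  c[10] = d·G[:,10] = (00111000100111100000100101)·(00000010000000000000000000) mod 2 = 0+0+0+0+0+0+0+0+0+0+0+0+0+0+0+0+0+0+0+0+0+0+0+0+0+0 mod 2 = 0
  c[11] = d·G[:,11] = (00111000100111100000100101)·(00000001000000000000000000) mod 2 = 0+0+0+0+0+0+0+0+0+0+0+0+0+0+0+0+0+0+0+0+0+0+0+0+0+0 mod 2 = 0
  c[12] = d·G[:,12] = (00111000100111100000100101)·(00000000100000000000000000) mod 2 = 0+0+0+0+0+0+0+0+1+0+0+0+0+0+0+0+0+0+0+0+0+0+0+0+0+0 mod 2 = 1
  c[13] = d·G[:,13] = (00111000100111100000100101)·(00000000010000000000000000) mod 2 = 0+0+0+0+0+0+0+0+0+0+0+0+0+0+0+0+0+0+0+0+0+0+0+0+0+0 mod 2 = 0
  c[14] = d·G[:,14] = (00111000100111100000100101)·(00000000001000000000000000) mod 2 = 0+0+0+0+0+0+0+0+0+0+0+0+0+0+0+0+0+0+0+0+0+0+0+0+0+0 mod 2 = 0
  c[15] = d·G[:,15] = (00111000100111100000100101)·(00000000000111111111111111) mod 2 = 0+0+0+0+0+0+0+0+0+0+0+1+1+1+1+0+0+0+0+0+1+0+0+1+0+1 mod 2 = 1
  c[16] = d·G[:,16] = (00111000100111100000100101)·(00000000000100000000000000) mod 2 = 0+0+0+0+0+0+0+0+0+0+0+1+0+0+0+0+0+0+0+0+0+0+0+0+0+0 mod 2 = 1
  c[17] = d·G[:,17] = (00111000100111100000100101)·(00000000000010000000000000) mod 2 = 0+0+0+0+0+0+0+0+0+0+0+0+1+0+0+0+0+0+0+0+0+0+0+0+0+0 mod 2 = 1
  c[18] = d·G[:,18] = (00111000100111100000100101)·(00000000000001000000000000) mod 2 = 0+0+0+0+0+0+0+0+0+0+0+0+0+1+0+0+0+0+0+0+0+0+0+0+0+0 mod 2 = 1
  c[19] = d·G[:,19] = (00111000100111100000100101)·(00000000000000100000000000) mod 2 = 0+0+0+0+0+0+0+0+0+0+0+0+0+0+1+0+0+0+0+0+0+0+0+0+0+0 mod 2 = 1
  c[20] = d·G[:,20] = (00111000100111100000100101)·(00000000000000010000000000) mod 2 = 0+0+0+0+0+0+0+0+0+0+0+0+0+0+0+0+0+0+0+0+0+0+0+0+0+0 mod 2 = 0
  c[21] = d·G[:,21] = (00111000100111100000100101)·(00000000000000001000000000) mod 2 = 0+0+0+0+0+0+0+0+0+0+0+0+0+0+0+0+0+0+0+0+0+0+0+0+0+0 mod 2 = 0
  c[22] = d·G[:,22] = (00111000100111100000100101)·(00000000000000000100000000) mod 2 = 0+0+0+0+0+0+0+0+0+0+0+0+0+0+0+0+0+0+0+0+0+0+0+0+0+0 mod 2 = 0
  c[23] = d·G[:,23] = (00111000100111100000100101)·(00000000000000000010000000) mod 2 = 0+0+0+0+0+0+0+0+0+0+0+0+0+0+0+0+0+0+0+0+0+0+0+0+0+0 mod 2 = 0
  c[24] = d·G[:,24] = (00111000100111100000100101)·(00000000000000000001000000) mod 2 = 0+0+0+0+0+0+0+0+0+0+0+0+0+0+0+0+0+0+0+0+0+0+0+0+0+0 mod 2 = 0
  c[25] = d·G[:,25] = (00111000100111100000100101)·(00000000000000000000100000) mod 2 = 0+0+0+0+0+0+0+0+0+0+0+0+0+0+0+0+0+0+0+0+1+0+0+0+0+0 mod 2 = 1
  c[26] = d·G[:,26] = (00111000100111100000100101)·(00000000000000000000010000) mod 2 = 0+0+0+0+0+0+0+0+0+0+0+0+0+0+0+0+0+0+0+0+0+0+0+0+0+0 mod 2 = 0
  c[27] = d·G[:,27] = (00111000100111100000100101)·(00000000000000000000001000) mod 2 = 0+0+0+0+0+0+0+0+0+0+0+0+0+0+0+0+0+0+0+0+0+0+0+0+0+0 mod 2 = 0
  c[28] = d·G[:,28] = (00111000100111100000100101)·(00000000000000000000000100) mod 2 = 0+0+0+0+0+0+0+0+0+0+0+0+0+0+0+0+0+0+0+0+0+0+0+1+0+0 mod 2 = 1
  c[29] = d·G[:,29] = (00111000100111100000100101)·(00000000000000000000000010) mod 2 = 0+0+0+0+0+0+0+0+0+0+0+0+0+0+0+0+0+0+0+0+0+0+0+0+0+0 mod 2 = 0
  c[30] = d·G[:,30] = (00111000100111100000100101)·(00000000000000000000000001) mod 2 = 0+0+0+0+0+0+0+0+0+0+0+0+0+0+0+0+0+0+0+0+0+0+0+0+0+1 mod 2 = 1
Codeword = 1000011110001001111100000100101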